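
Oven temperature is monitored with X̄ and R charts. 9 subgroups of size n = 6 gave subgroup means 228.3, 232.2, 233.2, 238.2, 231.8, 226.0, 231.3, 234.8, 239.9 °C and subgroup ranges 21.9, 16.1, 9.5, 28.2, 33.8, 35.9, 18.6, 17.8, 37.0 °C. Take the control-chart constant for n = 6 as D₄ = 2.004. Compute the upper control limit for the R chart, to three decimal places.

48.719

R̄ = (21.9 + 16.1 + 9.5 + 28.2 + 33.8 + 35.9 + 18.6 + 17.8 + 37.0) / 9 = 218.8000 / 9 = 24.3111
UCL_R = D₄·R̄ = 2.004 × 24.3111 = 48.7195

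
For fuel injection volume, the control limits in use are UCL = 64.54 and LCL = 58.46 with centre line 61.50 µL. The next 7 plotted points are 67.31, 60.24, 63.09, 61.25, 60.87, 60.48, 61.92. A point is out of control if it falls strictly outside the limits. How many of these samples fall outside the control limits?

1

Compare each point to [58.46, 64.54]: sample 1 = 67.31 > UCL.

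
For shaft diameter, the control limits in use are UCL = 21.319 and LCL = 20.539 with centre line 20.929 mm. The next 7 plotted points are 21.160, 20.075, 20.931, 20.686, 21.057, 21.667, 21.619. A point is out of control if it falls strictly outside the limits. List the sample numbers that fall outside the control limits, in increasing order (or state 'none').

Compare each point to [20.539, 21.319]: sample 2 = 20.075 < LCL; sample 6 = 21.667 > UCL; sample 7 = 21.619 > UCL.

2, 6, 7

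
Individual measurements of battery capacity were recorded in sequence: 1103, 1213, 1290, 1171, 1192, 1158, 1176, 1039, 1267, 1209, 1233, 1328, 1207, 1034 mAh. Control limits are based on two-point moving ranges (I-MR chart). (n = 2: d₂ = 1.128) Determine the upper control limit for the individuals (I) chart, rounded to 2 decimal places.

X̄ = (1103 + 1213 + 1290 + 1171 + 1192 + 1158 + 1176 + 1039 + 1267 + 1209 + 1233 + 1328 + 1207 + 1034) / 14 = 1187.1429
Moving ranges: 110, 77, 119, 21, 34, 18, 137, 228, 58, 24, 95, 121, 173; M̄R̄ = 1215.0000 / 13 = 93.4615
UCL = X̄ + 3·M̄R̄/d₂ = 1187.1429 + 3 × 93.4615 / 1.128 = 1435.7108

1435.71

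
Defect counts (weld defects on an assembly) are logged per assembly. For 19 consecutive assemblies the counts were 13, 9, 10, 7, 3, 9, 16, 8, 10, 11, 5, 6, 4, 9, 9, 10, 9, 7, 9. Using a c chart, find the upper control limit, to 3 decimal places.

17.445

c̄ = (13 + 9 + 10 + 7 + 3 + 9 + 16 + 8 + 10 + 11 + 5 + 6 + 4 + 9 + 9 + 10 + 9 + 7 + 9) / 19 = 164 / 19 = 8.6316
UCL = c̄ + 3√c̄ = 8.6316 + 3 × √8.6316 = 8.6316 + 3 × 2.9380 = 17.4454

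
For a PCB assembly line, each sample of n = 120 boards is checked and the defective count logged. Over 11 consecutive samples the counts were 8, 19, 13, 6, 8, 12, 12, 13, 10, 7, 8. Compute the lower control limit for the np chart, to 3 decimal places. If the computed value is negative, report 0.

p̄ = Σdᵢ / (k·n) = 116 / (11 × 120) = 0.08788
LCL = np̄ − 3·√(np̄(1−p̄)) = 10.5455 − 3 × 3.1014 = 1.2412

1.241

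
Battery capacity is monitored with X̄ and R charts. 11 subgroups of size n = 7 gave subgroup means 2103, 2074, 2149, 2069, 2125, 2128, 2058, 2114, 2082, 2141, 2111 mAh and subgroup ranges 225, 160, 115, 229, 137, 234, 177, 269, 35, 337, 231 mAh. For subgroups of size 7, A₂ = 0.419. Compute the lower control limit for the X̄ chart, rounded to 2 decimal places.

2023.05

X̄̄ = (2103 + 2074 + 2149 + 2069 + 2125 + 2128 + 2058 + 2114 + 2082 + 2141 + 2111) / 11 = 23154.0000 / 11 = 2104.9091
R̄ = (225 + 160 + 115 + 229 + 137 + 234 + 177 + 269 + 35 + 337 + 231) / 11 = 2149.0000 / 11 = 195.3636
LCL = X̄̄ − A₂·R̄ = 2104.9091 − 0.419 × 195.3636 = 2023.0517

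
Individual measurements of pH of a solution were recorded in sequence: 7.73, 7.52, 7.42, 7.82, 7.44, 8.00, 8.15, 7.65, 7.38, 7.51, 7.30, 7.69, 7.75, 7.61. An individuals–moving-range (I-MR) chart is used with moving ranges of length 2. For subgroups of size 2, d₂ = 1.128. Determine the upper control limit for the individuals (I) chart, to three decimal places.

8.357

X̄ = (7.73 + 7.52 + 7.42 + 7.82 + 7.44 + 8.00 + 8.15 + 7.65 + 7.38 + 7.51 + 7.30 + 7.69 + 7.75 + 7.61) / 14 = 7.6407
Moving ranges: 0.21, 0.10, 0.40, 0.38, 0.56, 0.15, 0.50, 0.27, 0.13, 0.21, 0.39, 0.06, 0.14; M̄R̄ = 3.5000 / 13 = 0.2692
UCL = X̄ + 3·M̄R̄/d₂ = 7.6407 + 3 × 0.2692 / 1.128 = 8.3568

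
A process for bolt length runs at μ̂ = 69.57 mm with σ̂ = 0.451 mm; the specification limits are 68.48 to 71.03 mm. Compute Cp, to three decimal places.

Cp = (USL − LSL) / (6σ̂) = (71.03 − 68.48) / (6 × 0.451) = 2.5500 / 2.7060 = 0.9424

0.942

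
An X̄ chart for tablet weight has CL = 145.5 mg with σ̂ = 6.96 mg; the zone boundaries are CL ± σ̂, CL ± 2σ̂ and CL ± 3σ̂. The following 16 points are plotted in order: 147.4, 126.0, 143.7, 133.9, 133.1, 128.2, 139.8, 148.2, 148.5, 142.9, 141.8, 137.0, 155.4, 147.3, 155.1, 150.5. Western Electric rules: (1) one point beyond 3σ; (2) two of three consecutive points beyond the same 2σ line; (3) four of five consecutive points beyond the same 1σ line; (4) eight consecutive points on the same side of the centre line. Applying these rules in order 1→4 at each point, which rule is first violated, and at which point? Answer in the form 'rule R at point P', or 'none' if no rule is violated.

rule 3 at point 6

Zone of each point (C = within 1σ̂, B = 1σ̂–2σ̂, A = 2σ̂–3σ̂, * = beyond 3σ̂; sign = side of CL): 1:+C, 2:-A, 3:-C, 4:-B, 5:-B, 6:-A, 7:-C, 8:+C, 9:+C, 10:-C, 11:-C, 12:-B, 13:+B, 14:+C, 15:+B, 16:+C
Rule 3 (four of five consecutive points beyond the same 1σ limit) is satisfied at point 6.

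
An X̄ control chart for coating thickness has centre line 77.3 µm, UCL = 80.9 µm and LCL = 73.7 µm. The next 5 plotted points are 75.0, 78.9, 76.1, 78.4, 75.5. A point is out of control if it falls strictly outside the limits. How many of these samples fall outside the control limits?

0

All 5 points lie within [73.7, 80.9].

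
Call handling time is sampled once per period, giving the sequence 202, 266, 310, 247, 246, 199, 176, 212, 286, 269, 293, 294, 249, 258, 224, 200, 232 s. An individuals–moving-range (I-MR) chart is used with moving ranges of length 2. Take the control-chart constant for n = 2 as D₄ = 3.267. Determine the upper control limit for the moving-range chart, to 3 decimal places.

109.853

Moving ranges: 64, 44, 63, 1, 47, 23, 36, 74, 17, 24, 1, 45, 9, 34, 24, 32; M̄R̄ = 538.0000 / 16 = 33.6250
UCL_MR = D₄·M̄R̄ = 3.267 × 33.6250 = 109.8529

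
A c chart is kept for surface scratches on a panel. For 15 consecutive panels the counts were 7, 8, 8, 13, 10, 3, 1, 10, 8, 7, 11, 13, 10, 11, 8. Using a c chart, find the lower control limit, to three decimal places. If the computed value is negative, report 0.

c̄ = (7 + 8 + 8 + 13 + 10 + 3 + 1 + 10 + 8 + 7 + 11 + 13 + 10 + 11 + 8) / 15 = 128 / 15 = 8.5333
LCL = c̄ − 3√c̄ = 8.5333 − 3 × 2.9212 = -0.2302 → 0 (cannot be negative)

0.000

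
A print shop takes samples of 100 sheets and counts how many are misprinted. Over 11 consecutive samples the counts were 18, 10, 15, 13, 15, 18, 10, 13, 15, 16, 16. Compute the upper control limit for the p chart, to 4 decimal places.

p̄ = Σdᵢ / (k·n) = 159 / (11 × 100) = 0.14455
UCL = p̄ + 3·√(p̄(1−p̄)/n) = 0.14455 + 3 × √(0.14455×0.85545/100) = 0.14455 + 3 × 0.03516 = 0.25004

0.2500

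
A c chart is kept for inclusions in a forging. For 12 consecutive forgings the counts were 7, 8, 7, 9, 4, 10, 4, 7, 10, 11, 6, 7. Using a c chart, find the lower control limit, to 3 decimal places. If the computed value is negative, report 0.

0.000

c̄ = (7 + 8 + 7 + 9 + 4 + 10 + 4 + 7 + 10 + 11 + 6 + 7) / 12 = 90 / 12 = 7.5000
LCL = c̄ − 3√c̄ = 7.5000 − 3 × 2.7386 = -0.7158 → 0 (cannot be negative)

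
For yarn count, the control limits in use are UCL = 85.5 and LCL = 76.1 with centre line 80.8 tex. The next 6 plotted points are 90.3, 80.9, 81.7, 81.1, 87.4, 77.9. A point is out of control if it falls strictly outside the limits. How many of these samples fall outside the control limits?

2

Compare each point to [76.1, 85.5]: sample 1 = 90.3 > UCL; sample 5 = 87.4 > UCL.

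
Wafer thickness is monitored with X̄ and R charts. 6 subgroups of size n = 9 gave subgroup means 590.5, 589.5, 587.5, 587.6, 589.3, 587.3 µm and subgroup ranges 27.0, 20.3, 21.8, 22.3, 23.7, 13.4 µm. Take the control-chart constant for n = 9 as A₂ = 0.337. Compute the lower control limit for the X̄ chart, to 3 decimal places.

581.399

X̄̄ = (590.5 + 589.5 + 587.5 + 587.6 + 589.3 + 587.3) / 6 = 3531.7000 / 6 = 588.6167
R̄ = (27.0 + 20.3 + 21.8 + 22.3 + 23.7 + 13.4) / 6 = 128.5000 / 6 = 21.4167
LCL = X̄̄ − A₂·R̄ = 588.6167 − 0.337 × 21.4167 = 581.3993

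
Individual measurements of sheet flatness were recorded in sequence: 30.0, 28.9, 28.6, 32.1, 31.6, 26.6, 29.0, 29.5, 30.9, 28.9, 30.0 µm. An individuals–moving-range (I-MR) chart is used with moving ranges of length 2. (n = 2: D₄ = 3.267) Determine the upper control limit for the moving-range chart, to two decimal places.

5.82

Moving ranges: 1.1, 0.3, 3.5, 0.5, 5.0, 2.4, 0.5, 1.4, 2.0, 1.1; M̄R̄ = 17.8000 / 10 = 1.7800
UCL_MR = D₄·M̄R̄ = 3.267 × 1.7800 = 5.8153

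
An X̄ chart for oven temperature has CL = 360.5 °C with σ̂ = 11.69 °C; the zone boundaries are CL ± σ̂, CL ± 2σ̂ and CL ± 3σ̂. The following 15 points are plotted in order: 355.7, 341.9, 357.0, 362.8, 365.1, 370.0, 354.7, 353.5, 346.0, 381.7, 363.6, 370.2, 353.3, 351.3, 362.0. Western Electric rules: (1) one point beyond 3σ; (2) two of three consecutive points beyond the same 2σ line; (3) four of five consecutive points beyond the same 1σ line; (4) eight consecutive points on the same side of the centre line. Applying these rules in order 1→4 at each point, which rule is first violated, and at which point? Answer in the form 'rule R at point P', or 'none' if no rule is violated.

none

Zone of each point (C = within 1σ̂, B = 1σ̂–2σ̂, A = 2σ̂–3σ̂, * = beyond 3σ̂; sign = side of CL): 1:-C, 2:-B, 3:-C, 4:+C, 5:+C, 6:+C, 7:-C, 8:-C, 9:-B, 10:+B, 11:+C, 12:+C, 13:-C, 14:-C, 15:+C
No rule fires across all 15 points.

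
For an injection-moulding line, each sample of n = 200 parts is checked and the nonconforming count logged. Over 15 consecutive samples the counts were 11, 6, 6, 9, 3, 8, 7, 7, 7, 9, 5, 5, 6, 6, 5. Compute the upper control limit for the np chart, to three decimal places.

14.282

p̄ = Σdᵢ / (k·n) = 100 / (15 × 200) = 0.03333
UCL = np̄ + 3·√(np̄(1−p̄)) = 6.6667 + 3 × √(6.6667×0.96667) = 6.6667 + 3 × 2.5386 = 14.2824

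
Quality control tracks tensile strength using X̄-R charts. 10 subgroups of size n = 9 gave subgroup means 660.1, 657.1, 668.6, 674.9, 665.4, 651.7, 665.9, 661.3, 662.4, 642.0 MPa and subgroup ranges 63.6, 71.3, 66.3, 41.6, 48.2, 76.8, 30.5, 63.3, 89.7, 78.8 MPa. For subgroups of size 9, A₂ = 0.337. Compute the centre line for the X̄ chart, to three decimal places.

X̄̄ = (660.1 + 657.1 + 668.6 + 674.9 + 665.4 + 651.7 + 665.9 + 661.3 + 662.4 + 642.0) / 10 = 6609.4000 / 10 = 660.9400
CL = X̄̄ = 660.9400

660.940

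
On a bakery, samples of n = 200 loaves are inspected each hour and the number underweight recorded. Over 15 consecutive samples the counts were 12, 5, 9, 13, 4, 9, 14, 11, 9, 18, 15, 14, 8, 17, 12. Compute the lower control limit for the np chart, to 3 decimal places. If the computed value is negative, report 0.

p̄ = Σdᵢ / (k·n) = 170 / (15 × 200) = 0.05667
LCL = np̄ − 3·√(np̄(1−p̄)) = 11.3333 − 3 × 3.2697 = 1.5242

1.524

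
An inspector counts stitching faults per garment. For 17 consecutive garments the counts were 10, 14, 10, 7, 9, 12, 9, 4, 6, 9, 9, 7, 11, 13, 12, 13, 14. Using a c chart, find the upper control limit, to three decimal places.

19.400

c̄ = (10 + 14 + 10 + 7 + 9 + 12 + 9 + 4 + 6 + 9 + 9 + 7 + 11 + 13 + 12 + 13 + 14) / 17 = 169 / 17 = 9.9412
UCL = c̄ + 3√c̄ = 9.9412 + 3 × √9.9412 = 9.9412 + 3 × 3.1530 = 19.4001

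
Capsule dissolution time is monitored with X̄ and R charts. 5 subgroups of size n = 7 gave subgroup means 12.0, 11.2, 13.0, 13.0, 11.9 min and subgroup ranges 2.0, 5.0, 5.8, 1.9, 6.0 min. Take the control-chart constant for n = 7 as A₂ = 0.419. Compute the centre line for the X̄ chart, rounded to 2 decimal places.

12.22

X̄̄ = (12.0 + 11.2 + 13.0 + 13.0 + 11.9) / 5 = 61.1000 / 5 = 12.2200
CL = X̄̄ = 12.2200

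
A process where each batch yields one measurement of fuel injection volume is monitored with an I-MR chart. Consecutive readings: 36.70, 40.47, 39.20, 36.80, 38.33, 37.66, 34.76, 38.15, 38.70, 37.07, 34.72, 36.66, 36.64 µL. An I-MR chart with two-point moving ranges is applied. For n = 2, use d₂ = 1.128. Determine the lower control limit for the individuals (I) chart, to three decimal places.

X̄ = (36.70 + 40.47 + 39.20 + 36.80 + 38.33 + 37.66 + 34.76 + 38.15 + 38.70 + 37.07 + 34.72 + 36.66 + 36.64) / 13 = 37.3738
Moving ranges: 3.77, 1.27, 2.40, 1.53, 0.67, 2.90, 3.39, 0.55, 1.63, 2.35, 1.94, 0.02; M̄R̄ = 22.4200 / 12 = 1.8683
LCL = X̄ − 3·M̄R̄/d₂ = 37.3738 − 3 × 1.8683 / 1.128 = 32.4049

32.405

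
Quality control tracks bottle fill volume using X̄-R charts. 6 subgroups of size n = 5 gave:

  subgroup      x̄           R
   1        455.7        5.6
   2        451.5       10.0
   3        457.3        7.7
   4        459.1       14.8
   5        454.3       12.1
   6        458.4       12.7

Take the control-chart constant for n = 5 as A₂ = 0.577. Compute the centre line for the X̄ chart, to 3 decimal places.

456.050

X̄̄ = (455.7 + 451.5 + 457.3 + 459.1 + 454.3 + 458.4) / 6 = 2736.3000 / 6 = 456.0500
CL = X̄̄ = 456.0500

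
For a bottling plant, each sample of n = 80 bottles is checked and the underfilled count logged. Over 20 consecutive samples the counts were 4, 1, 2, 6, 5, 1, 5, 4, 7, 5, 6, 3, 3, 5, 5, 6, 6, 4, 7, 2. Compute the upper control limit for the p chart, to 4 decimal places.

p̄ = Σdᵢ / (k·n) = 87 / (20 × 80) = 0.05437
UCL = p̄ + 3·√(p̄(1−p̄)/n) = 0.05437 + 3 × √(0.05437×0.94563/80) = 0.05437 + 3 × 0.02535 = 0.13043

0.1304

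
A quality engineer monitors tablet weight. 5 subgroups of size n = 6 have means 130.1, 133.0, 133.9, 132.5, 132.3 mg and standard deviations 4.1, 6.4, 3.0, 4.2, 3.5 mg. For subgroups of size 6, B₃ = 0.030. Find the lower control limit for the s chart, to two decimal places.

s̄ = (4.1 + 6.4 + 3.0 + 4.2 + 3.5) / 5 = 4.2400
LCL_s = B₃·s̄ = 0.030 × 4.2400 = 0.1272

0.13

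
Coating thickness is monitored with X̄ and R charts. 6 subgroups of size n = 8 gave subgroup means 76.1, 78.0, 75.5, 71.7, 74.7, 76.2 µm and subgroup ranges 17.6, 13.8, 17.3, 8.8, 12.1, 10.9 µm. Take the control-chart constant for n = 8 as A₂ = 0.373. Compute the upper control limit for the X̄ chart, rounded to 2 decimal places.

X̄̄ = (76.1 + 78.0 + 75.5 + 71.7 + 74.7 + 76.2) / 6 = 452.2000 / 6 = 75.3667
R̄ = (17.6 + 13.8 + 17.3 + 8.8 + 12.1 + 10.9) / 6 = 80.5000 / 6 = 13.4167
UCL = X̄̄ + A₂·R̄ = 75.3667 + 0.373 × 13.4167 = 80.3711

80.37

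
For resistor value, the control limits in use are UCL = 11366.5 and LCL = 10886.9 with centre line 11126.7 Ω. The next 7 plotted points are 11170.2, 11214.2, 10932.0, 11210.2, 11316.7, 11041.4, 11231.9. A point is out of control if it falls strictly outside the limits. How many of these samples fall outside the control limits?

0

All 7 points lie within [10886.9, 11366.5].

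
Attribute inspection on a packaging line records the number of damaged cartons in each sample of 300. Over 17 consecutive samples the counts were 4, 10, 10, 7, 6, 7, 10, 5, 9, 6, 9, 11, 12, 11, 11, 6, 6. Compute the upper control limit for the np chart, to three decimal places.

16.725

p̄ = Σdᵢ / (k·n) = 140 / (17 × 300) = 0.02745
UCL = np̄ + 3·√(np̄(1−p̄)) = 8.2353 + 3 × √(8.2353×0.97255) = 8.2353 + 3 × 2.8301 = 16.7255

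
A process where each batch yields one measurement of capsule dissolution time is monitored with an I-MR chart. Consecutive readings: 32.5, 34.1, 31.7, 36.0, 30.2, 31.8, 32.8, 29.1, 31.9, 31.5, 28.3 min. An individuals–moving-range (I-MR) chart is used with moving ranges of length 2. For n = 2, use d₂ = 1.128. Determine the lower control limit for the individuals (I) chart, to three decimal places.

X̄ = (32.5 + 34.1 + 31.7 + 36.0 + 30.2 + 31.8 + 32.8 + 29.1 + 31.9 + 31.5 + 28.3) / 11 = 31.8091
Moving ranges: 1.6, 2.4, 4.3, 5.8, 1.6, 1.0, 3.7, 2.8, 0.4, 3.2; M̄R̄ = 26.8000 / 10 = 2.6800
LCL = X̄ − 3·M̄R̄/d₂ = 31.8091 − 3 × 2.6800 / 1.128 = 24.6814

24.681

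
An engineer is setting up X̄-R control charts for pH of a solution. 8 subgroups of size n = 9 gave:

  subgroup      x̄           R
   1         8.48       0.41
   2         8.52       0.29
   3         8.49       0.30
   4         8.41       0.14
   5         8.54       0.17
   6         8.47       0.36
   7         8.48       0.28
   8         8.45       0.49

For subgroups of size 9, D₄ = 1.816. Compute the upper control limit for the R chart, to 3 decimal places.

0.554

R̄ = (0.41 + 0.29 + 0.30 + 0.14 + 0.17 + 0.36 + 0.28 + 0.49) / 8 = 2.4400 / 8 = 0.3050
UCL_R = D₄·R̄ = 1.816 × 0.3050 = 0.5539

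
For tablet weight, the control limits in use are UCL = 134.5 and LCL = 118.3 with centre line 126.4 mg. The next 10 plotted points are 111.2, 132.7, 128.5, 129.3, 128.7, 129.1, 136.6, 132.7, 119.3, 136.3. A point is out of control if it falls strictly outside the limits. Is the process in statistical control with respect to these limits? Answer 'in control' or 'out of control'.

Compare each point to [118.3, 134.5]: sample 1 = 111.2 < LCL; sample 7 = 136.6 > UCL; sample 10 = 136.3 > UCL.

out of control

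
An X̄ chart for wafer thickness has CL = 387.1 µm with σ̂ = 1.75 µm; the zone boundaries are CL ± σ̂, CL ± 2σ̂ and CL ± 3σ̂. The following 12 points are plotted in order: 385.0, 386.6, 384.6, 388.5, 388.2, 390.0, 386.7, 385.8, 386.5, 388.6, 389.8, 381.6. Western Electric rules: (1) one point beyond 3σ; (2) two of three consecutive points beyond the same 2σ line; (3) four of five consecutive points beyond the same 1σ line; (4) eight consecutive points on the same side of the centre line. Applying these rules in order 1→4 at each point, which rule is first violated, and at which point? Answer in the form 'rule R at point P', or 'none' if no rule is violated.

Zone of each point (C = within 1σ̂, B = 1σ̂–2σ̂, A = 2σ̂–3σ̂, * = beyond 3σ̂; sign = side of CL): 1:-B, 2:-C, 3:-B, 4:+C, 5:+C, 6:+B, 7:-C, 8:-C, 9:-C, 10:+C, 11:+B, 12:-*
Rule 1 (one point beyond the 3σ limits) is satisfied at point 12.

rule 1 at point 12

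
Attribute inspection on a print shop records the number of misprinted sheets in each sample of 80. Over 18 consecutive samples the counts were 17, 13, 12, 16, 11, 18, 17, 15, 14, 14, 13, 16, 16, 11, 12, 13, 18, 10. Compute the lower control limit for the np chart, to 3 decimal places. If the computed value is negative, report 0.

p̄ = Σdᵢ / (k·n) = 256 / (18 × 80) = 0.17778
LCL = np̄ − 3·√(np̄(1−p̄)) = 14.2222 − 3 × 3.4196 = 3.9634

3.963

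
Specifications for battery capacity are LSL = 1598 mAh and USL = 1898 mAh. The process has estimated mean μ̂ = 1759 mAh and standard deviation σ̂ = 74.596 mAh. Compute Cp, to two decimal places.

0.67

Cp = (USL − LSL) / (6σ̂) = (1898 − 1598) / (6 × 74.596) = 300.0000 / 447.5760 = 0.6703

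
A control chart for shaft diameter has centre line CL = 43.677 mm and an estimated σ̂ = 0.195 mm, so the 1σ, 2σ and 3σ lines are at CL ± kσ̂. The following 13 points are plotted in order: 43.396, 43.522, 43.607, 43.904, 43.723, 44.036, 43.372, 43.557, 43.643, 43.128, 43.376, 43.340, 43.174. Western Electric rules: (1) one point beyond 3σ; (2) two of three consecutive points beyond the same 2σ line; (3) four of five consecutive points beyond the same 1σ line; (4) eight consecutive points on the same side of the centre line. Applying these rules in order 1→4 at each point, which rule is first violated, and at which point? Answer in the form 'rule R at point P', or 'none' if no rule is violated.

rule 3 at point 13

Zone of each point (C = within 1σ̂, B = 1σ̂–2σ̂, A = 2σ̂–3σ̂, * = beyond 3σ̂; sign = side of CL): 1:-B, 2:-C, 3:-C, 4:+B, 5:+C, 6:+B, 7:-B, 8:-C, 9:-C, 10:-A, 11:-B, 12:-B, 13:-A
Rule 3 (four of five consecutive points beyond the same 1σ limit) is satisfied at point 13.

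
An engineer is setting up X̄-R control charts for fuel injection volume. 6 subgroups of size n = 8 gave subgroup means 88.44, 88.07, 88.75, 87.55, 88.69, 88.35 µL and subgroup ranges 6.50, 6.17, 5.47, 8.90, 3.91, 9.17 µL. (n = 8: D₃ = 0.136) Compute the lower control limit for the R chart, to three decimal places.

R̄ = (6.50 + 6.17 + 5.47 + 8.90 + 3.91 + 9.17) / 6 = 40.1200 / 6 = 6.6867
LCL_R = D₃·R̄ = 0.136 × 6.6867 = 0.9094

0.909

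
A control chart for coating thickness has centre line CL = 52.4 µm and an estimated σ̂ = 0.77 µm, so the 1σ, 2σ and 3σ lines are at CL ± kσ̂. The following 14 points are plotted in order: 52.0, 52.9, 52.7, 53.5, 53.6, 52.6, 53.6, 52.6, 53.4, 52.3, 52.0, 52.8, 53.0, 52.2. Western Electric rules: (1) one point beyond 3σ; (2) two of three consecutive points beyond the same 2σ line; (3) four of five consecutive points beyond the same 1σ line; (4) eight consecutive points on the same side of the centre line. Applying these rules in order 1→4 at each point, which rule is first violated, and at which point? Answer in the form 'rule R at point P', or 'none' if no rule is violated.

rule 4 at point 9

Zone of each point (C = within 1σ̂, B = 1σ̂–2σ̂, A = 2σ̂–3σ̂, * = beyond 3σ̂; sign = side of CL): 1:-C, 2:+C, 3:+C, 4:+B, 5:+B, 6:+C, 7:+B, 8:+C, 9:+B, 10:-C, 11:-C, 12:+C, 13:+C, 14:-C
Rule 4 (eight consecutive points on the same side of the centre line) is satisfied at point 9.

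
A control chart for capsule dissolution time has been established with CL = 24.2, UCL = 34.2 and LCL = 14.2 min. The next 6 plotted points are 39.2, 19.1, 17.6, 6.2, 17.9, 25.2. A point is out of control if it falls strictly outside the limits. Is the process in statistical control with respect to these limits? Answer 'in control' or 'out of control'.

Compare each point to [14.2, 34.2]: sample 1 = 39.2 > UCL; sample 4 = 6.2 < LCL.

out of control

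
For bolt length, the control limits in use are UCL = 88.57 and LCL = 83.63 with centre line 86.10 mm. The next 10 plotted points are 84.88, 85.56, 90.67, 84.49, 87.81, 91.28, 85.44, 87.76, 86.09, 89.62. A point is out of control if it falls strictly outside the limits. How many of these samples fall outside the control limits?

3

Compare each point to [83.63, 88.57]: sample 3 = 90.67 > UCL; sample 6 = 91.28 > UCL; sample 10 = 89.62 > UCL.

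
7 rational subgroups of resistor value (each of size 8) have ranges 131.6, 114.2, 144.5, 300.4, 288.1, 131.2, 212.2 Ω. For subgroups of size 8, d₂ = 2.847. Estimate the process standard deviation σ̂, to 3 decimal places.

66.346

R̄ = (131.6 + 114.2 + 144.5 + 300.4 + 288.1 + 131.2 + 212.2) / 7 = 188.8857
σ̂ = R̄ / d₂ = 188.8857 / 2.847 = 66.3455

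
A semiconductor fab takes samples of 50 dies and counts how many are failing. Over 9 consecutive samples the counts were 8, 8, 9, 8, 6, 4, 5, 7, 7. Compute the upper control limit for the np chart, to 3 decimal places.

p̄ = Σdᵢ / (k·n) = 62 / (9 × 50) = 0.13778
UCL = np̄ + 3·√(np̄(1−p̄)) = 6.8889 + 3 × √(6.8889×0.86222) = 6.8889 + 3 × 2.4372 = 14.2004

14.200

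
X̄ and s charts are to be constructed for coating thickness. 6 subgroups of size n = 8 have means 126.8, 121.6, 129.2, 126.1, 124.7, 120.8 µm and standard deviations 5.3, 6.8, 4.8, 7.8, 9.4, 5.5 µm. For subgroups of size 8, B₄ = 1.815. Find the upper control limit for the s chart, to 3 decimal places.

11.979

s̄ = (5.3 + 6.8 + 4.8 + 7.8 + 9.4 + 5.5) / 6 = 6.6000
UCL_s = B₄·s̄ = 1.815 × 6.6000 = 11.9790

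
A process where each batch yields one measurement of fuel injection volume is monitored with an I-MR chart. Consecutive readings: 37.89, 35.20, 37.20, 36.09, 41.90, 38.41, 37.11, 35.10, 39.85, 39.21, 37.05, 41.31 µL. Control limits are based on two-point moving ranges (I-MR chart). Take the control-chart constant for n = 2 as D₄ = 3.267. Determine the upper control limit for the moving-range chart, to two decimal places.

Moving ranges: 2.69, 2.00, 1.11, 5.81, 3.49, 1.30, 2.01, 4.75, 0.64, 2.16, 4.26; M̄R̄ = 30.2200 / 11 = 2.7473
UCL_MR = D₄·M̄R̄ = 3.267 × 2.7473 = 8.9753

8.98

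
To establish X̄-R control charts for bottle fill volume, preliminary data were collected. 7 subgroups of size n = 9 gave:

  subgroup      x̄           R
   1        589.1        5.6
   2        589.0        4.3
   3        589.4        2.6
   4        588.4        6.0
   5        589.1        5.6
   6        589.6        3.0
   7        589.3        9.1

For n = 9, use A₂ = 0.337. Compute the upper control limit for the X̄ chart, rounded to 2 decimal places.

590.87

X̄̄ = (589.1 + 589.0 + 589.4 + 588.4 + 589.1 + 589.6 + 589.3) / 7 = 4123.9000 / 7 = 589.1286
R̄ = (5.6 + 4.3 + 2.6 + 6.0 + 5.6 + 3.0 + 9.1) / 7 = 36.2000 / 7 = 5.1714
UCL = X̄̄ + A₂·R̄ = 589.1286 + 0.337 × 5.1714 = 590.8713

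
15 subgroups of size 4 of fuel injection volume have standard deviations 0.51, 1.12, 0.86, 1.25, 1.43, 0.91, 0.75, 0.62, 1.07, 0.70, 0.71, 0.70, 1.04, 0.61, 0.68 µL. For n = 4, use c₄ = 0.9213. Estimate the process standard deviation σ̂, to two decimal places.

s̄ = (0.51 + 1.12 + 0.86 + 1.25 + 1.43 + 0.91 + 0.75 + 0.62 + 1.07 + 0.70 + 0.71 + 0.70 + 1.04 + 0.61 + 0.68) / 15 = 0.8640
σ̂ = s̄ / c₄ = 0.8640 / 0.9213 = 0.9378

0.94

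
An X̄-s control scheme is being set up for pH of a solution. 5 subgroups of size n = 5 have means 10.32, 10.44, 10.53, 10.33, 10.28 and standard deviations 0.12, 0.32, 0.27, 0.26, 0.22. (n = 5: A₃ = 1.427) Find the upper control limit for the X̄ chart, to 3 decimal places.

10.720

X̄̄ = (10.32 + 10.44 + 10.53 + 10.33 + 10.28) / 5 = 10.3800
s̄ = (0.12 + 0.32 + 0.27 + 0.26 + 0.22) / 5 = 0.2380
UCL = X̄̄ + A₃·s̄ = 10.3800 + 1.427 × 0.2380 = 10.7196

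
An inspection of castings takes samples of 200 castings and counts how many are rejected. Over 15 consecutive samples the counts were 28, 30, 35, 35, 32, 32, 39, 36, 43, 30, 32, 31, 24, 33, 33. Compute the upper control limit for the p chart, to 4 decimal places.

p̄ = Σdᵢ / (k·n) = 493 / (15 × 200) = 0.16433
UCL = p̄ + 3·√(p̄(1−p̄)/n) = 0.16433 + 3 × √(0.16433×0.83567/200) = 0.16433 + 3 × 0.02620 = 0.24294

0.2429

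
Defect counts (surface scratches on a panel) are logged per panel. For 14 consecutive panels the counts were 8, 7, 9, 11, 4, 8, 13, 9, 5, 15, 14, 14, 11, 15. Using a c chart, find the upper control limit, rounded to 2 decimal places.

c̄ = (8 + 7 + 9 + 11 + 4 + 8 + 13 + 9 + 5 + 15 + 14 + 14 + 11 + 15) / 14 = 143 / 14 = 10.2143
UCL = c̄ + 3√c̄ = 10.2143 + 3 × √10.2143 = 10.2143 + 3 × 3.1960 = 19.8022

19.80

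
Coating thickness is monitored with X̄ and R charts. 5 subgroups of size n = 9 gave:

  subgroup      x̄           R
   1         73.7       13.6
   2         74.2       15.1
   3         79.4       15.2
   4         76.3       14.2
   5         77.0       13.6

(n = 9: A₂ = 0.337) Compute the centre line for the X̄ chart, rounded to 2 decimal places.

76.12

X̄̄ = (73.7 + 74.2 + 79.4 + 76.3 + 77.0) / 5 = 380.6000 / 5 = 76.1200
CL = X̄̄ = 76.1200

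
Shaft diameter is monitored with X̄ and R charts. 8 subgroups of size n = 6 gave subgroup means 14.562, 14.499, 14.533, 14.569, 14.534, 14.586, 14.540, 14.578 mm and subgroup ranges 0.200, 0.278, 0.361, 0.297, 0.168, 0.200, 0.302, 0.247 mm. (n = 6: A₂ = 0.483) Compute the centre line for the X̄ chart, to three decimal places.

14.550

X̄̄ = (14.562 + 14.499 + 14.533 + 14.569 + 14.534 + 14.586 + 14.540 + 14.578) / 8 = 116.4010 / 8 = 14.5501
CL = X̄̄ = 14.5501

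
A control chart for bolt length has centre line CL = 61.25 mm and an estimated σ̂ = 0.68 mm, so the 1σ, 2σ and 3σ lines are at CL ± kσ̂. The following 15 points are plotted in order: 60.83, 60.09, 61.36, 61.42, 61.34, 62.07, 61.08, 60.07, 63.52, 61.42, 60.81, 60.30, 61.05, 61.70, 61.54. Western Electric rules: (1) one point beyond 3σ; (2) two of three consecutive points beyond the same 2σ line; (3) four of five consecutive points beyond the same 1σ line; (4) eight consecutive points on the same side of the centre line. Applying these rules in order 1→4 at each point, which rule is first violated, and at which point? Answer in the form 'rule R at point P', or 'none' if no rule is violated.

rule 1 at point 9

Zone of each point (C = within 1σ̂, B = 1σ̂–2σ̂, A = 2σ̂–3σ̂, * = beyond 3σ̂; sign = side of CL): 1:-C, 2:-B, 3:+C, 4:+C, 5:+C, 6:+B, 7:-C, 8:-B, 9:+*, 10:+C, 11:-C, 12:-B, 13:-C, 14:+C, 15:+C
Rule 1 (one point beyond the 3σ limits) is satisfied at point 9.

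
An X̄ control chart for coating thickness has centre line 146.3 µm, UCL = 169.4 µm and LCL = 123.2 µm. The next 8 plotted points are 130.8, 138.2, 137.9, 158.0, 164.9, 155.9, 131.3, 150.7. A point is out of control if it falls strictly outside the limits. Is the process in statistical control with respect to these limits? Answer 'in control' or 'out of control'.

in control

All 8 points lie within [123.2, 169.4].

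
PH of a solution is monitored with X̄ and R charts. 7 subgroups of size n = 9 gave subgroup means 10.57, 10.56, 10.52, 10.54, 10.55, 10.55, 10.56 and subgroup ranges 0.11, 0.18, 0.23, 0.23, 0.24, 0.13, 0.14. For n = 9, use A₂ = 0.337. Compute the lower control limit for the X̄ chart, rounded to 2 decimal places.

X̄̄ = (10.57 + 10.56 + 10.52 + 10.54 + 10.55 + 10.55 + 10.56) / 7 = 73.8500 / 7 = 10.5500
R̄ = (0.11 + 0.18 + 0.23 + 0.23 + 0.24 + 0.13 + 0.14) / 7 = 1.2600 / 7 = 0.1800
LCL = X̄̄ − A₂·R̄ = 10.5500 − 0.337 × 0.1800 = 10.4893

10.49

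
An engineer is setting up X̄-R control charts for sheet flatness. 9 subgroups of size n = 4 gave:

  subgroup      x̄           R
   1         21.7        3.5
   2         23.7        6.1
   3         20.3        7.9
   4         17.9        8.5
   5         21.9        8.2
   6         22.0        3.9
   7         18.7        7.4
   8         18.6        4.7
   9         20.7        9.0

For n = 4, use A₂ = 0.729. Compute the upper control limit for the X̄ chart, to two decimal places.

25.41

X̄̄ = (21.7 + 23.7 + 20.3 + 17.9 + 21.9 + 22.0 + 18.7 + 18.6 + 20.7) / 9 = 185.5000 / 9 = 20.6111
R̄ = (3.5 + 6.1 + 7.9 + 8.5 + 8.2 + 3.9 + 7.4 + 4.7 + 9.0) / 9 = 59.2000 / 9 = 6.5778
UCL = X̄̄ + A₂·R̄ = 20.6111 + 0.729 × 6.5778 = 25.4063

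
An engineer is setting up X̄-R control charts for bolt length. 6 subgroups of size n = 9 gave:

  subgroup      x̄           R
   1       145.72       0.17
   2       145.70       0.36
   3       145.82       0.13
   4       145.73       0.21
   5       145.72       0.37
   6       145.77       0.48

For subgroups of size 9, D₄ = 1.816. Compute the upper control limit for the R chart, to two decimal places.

R̄ = (0.17 + 0.36 + 0.13 + 0.21 + 0.37 + 0.48) / 6 = 1.7200 / 6 = 0.2867
UCL_R = D₄·R̄ = 1.816 × 0.2867 = 0.5206

0.52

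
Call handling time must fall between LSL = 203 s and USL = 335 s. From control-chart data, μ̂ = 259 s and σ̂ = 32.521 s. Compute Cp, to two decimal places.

Cp = (USL − LSL) / (6σ̂) = (335 − 203) / (6 × 32.521) = 132.0000 / 195.1260 = 0.6765

0.68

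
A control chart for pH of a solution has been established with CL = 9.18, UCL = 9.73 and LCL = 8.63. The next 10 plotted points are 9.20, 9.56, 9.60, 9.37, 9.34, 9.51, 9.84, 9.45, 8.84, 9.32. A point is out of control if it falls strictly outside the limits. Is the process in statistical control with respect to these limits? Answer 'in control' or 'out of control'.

out of control

Compare each point to [8.63, 9.73]: sample 7 = 9.84 > UCL.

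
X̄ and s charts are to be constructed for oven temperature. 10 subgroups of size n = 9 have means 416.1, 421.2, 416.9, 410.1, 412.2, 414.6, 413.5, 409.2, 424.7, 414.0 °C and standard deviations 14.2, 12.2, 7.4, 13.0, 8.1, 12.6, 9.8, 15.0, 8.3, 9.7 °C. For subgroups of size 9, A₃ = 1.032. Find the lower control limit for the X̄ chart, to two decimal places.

X̄̄ = (416.1 + 421.2 + 416.9 + 410.1 + 412.2 + 414.6 + 413.5 + 409.2 + 424.7 + 414.0) / 10 = 415.2500
s̄ = (14.2 + 12.2 + 7.4 + 13.0 + 8.1 + 12.6 + 9.8 + 15.0 + 8.3 + 9.7) / 10 = 11.0300
LCL = X̄̄ − A₃·s̄ = 415.2500 − 1.032 × 11.0300 = 403.8670

403.87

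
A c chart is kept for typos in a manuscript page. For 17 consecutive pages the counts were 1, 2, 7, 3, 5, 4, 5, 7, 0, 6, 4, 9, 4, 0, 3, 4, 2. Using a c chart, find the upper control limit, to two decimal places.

c̄ = (1 + 2 + 7 + 3 + 5 + 4 + 5 + 7 + 0 + 6 + 4 + 9 + 4 + 0 + 3 + 4 + 2) / 17 = 66 / 17 = 3.8824
UCL = c̄ + 3√c̄ = 3.8824 + 3 × √3.8824 = 3.8824 + 3 × 1.9704 = 9.7935

9.79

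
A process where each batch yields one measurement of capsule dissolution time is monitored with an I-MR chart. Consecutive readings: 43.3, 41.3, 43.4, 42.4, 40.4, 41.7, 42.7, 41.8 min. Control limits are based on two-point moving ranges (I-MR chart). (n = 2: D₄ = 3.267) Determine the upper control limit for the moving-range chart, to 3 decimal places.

Moving ranges: 2.0, 2.1, 1.0, 2.0, 1.3, 1.0, 0.9; M̄R̄ = 10.3000 / 7 = 1.4714
UCL_MR = D₄·M̄R̄ = 3.267 × 1.4714 = 4.8072

4.807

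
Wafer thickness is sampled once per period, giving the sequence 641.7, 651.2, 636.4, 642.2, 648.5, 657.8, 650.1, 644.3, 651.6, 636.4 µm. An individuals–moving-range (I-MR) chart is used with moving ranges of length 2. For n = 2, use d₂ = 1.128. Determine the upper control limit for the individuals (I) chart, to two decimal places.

X̄ = (641.7 + 651.2 + 636.4 + 642.2 + 648.5 + 657.8 + 650.1 + 644.3 + 651.6 + 636.4) / 10 = 646.0200
Moving ranges: 9.5, 14.8, 5.8, 6.3, 9.3, 7.7, 5.8, 7.3, 15.2; M̄R̄ = 81.7000 / 9 = 9.0778
UCL = X̄ + 3·M̄R̄/d₂ = 646.0200 + 3 × 9.0778 / 1.128 = 670.1630

670.16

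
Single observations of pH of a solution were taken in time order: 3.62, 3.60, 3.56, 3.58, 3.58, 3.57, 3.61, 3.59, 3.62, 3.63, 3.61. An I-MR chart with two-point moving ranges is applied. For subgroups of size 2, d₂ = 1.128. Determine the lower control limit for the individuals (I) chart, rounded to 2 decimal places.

3.54

X̄ = (3.62 + 3.60 + 3.56 + 3.58 + 3.58 + 3.57 + 3.61 + 3.59 + 3.62 + 3.63 + 3.61) / 11 = 3.5973
Moving ranges: 0.02, 0.04, 0.02, 0.00, 0.01, 0.04, 0.02, 0.03, 0.01, 0.02; M̄R̄ = 0.2100 / 10 = 0.0210
LCL = X̄ − 3·M̄R̄/d₂ = 3.5973 − 3 × 0.0210 / 1.128 = 3.5414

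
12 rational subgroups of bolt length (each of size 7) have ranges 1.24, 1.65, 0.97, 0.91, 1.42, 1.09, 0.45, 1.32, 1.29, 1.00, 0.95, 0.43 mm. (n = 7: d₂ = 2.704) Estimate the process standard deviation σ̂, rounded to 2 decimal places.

0.39

R̄ = (1.24 + 1.65 + 0.97 + 0.91 + 1.42 + 1.09 + 0.45 + 1.32 + 1.29 + 1.00 + 0.95 + 0.43) / 12 = 1.0600
σ̂ = R̄ / d₂ = 1.0600 / 2.704 = 0.3920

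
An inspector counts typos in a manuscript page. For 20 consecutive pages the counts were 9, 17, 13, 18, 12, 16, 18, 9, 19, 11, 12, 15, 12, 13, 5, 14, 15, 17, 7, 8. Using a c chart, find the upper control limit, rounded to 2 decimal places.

c̄ = (9 + 17 + 13 + 18 + 12 + 16 + 18 + 9 + 19 + 11 + 12 + 15 + 12 + 13 + 5 + 14 + 15 + 17 + 7 + 8) / 20 = 260 / 20 = 13.0000
UCL = c̄ + 3√c̄ = 13.0000 + 3 × √13.0000 = 13.0000 + 3 × 3.6056 = 23.8167

23.82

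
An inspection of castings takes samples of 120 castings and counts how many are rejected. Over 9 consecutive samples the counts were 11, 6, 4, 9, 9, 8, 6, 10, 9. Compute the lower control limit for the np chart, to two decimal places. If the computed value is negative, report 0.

p̄ = Σdᵢ / (k·n) = 72 / (9 × 120) = 0.06667
LCL = np̄ − 3·√(np̄(1−p̄)) = 8.0000 − 3 × 2.7325 = -0.1976 → 0 (negative, so LCL = 0)

0.00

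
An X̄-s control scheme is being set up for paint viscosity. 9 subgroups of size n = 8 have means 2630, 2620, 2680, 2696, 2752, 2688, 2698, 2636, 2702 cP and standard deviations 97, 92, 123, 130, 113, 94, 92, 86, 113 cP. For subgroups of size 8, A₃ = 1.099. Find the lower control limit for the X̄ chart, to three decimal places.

2563.216

X̄̄ = (2630 + 2620 + 2680 + 2696 + 2752 + 2688 + 2698 + 2636 + 2702) / 9 = 2678.0000
s̄ = (97 + 92 + 123 + 130 + 113 + 94 + 92 + 86 + 113) / 9 = 104.4444
LCL = X̄̄ − A₃·s̄ = 2678.0000 − 1.099 × 104.4444 = 2563.2156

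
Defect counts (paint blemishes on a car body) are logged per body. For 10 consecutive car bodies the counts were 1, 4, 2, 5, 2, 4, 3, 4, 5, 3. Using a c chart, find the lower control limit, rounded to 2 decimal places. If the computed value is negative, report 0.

c̄ = (1 + 4 + 2 + 5 + 2 + 4 + 3 + 4 + 5 + 3) / 10 = 33 / 10 = 3.3000
LCL = c̄ − 3√c̄ = 3.3000 − 3 × 1.8166 = -2.1498 → 0 (cannot be negative)

0.00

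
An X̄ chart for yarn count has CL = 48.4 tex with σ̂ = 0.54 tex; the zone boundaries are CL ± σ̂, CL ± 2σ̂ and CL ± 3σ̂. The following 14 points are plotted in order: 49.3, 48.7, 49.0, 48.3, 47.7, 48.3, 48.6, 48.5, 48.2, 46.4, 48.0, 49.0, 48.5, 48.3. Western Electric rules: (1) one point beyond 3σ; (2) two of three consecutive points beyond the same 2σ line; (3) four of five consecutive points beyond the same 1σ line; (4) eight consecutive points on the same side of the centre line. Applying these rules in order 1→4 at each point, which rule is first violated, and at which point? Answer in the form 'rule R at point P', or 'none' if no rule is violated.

Zone of each point (C = within 1σ̂, B = 1σ̂–2σ̂, A = 2σ̂–3σ̂, * = beyond 3σ̂; sign = side of CL): 1:+B, 2:+C, 3:+B, 4:-C, 5:-B, 6:-C, 7:+C, 8:+C, 9:-C, 10:-*, 11:-C, 12:+B, 13:+C, 14:-C
Rule 1 (one point beyond the 3σ limits) is satisfied at point 10.

rule 1 at point 10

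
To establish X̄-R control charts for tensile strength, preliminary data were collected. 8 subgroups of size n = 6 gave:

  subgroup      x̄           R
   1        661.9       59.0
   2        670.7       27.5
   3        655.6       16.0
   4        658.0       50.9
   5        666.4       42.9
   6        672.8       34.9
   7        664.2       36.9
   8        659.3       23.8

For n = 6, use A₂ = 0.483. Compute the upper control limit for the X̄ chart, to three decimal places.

X̄̄ = (661.9 + 670.7 + 655.6 + 658.0 + 666.4 + 672.8 + 664.2 + 659.3) / 8 = 5308.9000 / 8 = 663.6125
R̄ = (59.0 + 27.5 + 16.0 + 50.9 + 42.9 + 34.9 + 36.9 + 23.8) / 8 = 291.9000 / 8 = 36.4875
UCL = X̄̄ + A₂·R̄ = 663.6125 + 0.483 × 36.4875 = 681.2360

681.236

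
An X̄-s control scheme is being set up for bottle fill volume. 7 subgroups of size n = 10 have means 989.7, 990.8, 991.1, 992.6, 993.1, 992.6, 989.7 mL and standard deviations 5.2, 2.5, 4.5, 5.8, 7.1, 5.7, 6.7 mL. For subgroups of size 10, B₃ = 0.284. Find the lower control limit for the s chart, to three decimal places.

s̄ = (5.2 + 2.5 + 4.5 + 5.8 + 7.1 + 5.7 + 6.7) / 7 = 5.3571
LCL_s = B₃·s̄ = 0.284 × 5.3571 = 1.5214

1.521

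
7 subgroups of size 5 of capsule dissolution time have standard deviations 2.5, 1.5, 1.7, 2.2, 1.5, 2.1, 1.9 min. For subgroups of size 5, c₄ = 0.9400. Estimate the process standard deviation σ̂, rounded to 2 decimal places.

2.04

s̄ = (2.5 + 1.5 + 1.7 + 2.2 + 1.5 + 2.1 + 1.9) / 7 = 1.9143
σ̂ = s̄ / c₄ = 1.9143 / 0.9400 = 2.0365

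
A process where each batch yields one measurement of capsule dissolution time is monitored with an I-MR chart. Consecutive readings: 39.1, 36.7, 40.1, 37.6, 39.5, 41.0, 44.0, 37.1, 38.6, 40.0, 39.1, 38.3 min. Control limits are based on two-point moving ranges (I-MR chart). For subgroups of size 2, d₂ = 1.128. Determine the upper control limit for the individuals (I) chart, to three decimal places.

X̄ = (39.1 + 36.7 + 40.1 + 37.6 + 39.5 + 41.0 + 44.0 + 37.1 + 38.6 + 40.0 + 39.1 + 38.3) / 12 = 39.2583
Moving ranges: 2.4, 3.4, 2.5, 1.9, 1.5, 3.0, 6.9, 1.5, 1.4, 0.9, 0.8; M̄R̄ = 26.2000 / 11 = 2.3818
UCL = X̄ + 3·M̄R̄/d₂ = 39.2583 + 3 × 2.3818 / 1.128 = 45.5930

45.593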